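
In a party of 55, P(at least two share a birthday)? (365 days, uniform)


P(all different) = Π(365-i)/365 for i=0..54
= 0.013738
P(match) = 1 - 0.013738 = 0.986262

P ≈ 0.9863 ≈ 98.63%


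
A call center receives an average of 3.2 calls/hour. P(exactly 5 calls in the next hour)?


Poisson(λ=3.2): P(X=5) = e^(-λ)×λ^k/k!
= e^(-3.2) × 3.2^5 / 5!
≈ 0.04076220398 × 335.54432 / 120 ≈ 0.113979

P(X=5) ≈ 0.113979 ≈ 11.40%


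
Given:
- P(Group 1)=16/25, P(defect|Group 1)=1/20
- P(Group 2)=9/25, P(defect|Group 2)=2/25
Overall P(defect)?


P(B) = Σ P(B|Aᵢ)×P(Aᵢ)
  1/20×16/25 = 4/125
  2/25×9/25 = 18/625
Sum = 38/625

P(defect) = 38/625 ≈ 6.08%


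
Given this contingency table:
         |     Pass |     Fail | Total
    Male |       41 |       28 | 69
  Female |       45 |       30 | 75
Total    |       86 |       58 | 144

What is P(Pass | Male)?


P(Pass | Male) = 41/(41+28) = 41/69

P(Pass|Male) = 41/69 ≈ 59.42%


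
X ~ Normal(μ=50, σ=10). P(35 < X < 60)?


z₁=(35-50)/10=-1.5, z₂=(60-50)/10=1.0
P = Φ(1.0) - Φ(-1.5) = 0.841345 - 0.066807 = 0.774538 ≈ 0.7745

P(35 < X < 60) ≈ 0.7745


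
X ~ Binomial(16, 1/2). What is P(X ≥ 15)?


P(X ≥ 15) = Σ P(X=i) for i=15..16
P(X=15) = 1/4096
P(X=16) = 1/65536
Sum = 17/65536

P(X ≥ 15) = 17/65536 ≈ 0.03%


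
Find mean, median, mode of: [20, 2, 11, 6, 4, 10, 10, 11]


Sorted: [2, 4, 6, 10, 10, 11, 11, 20]
Mean = 74/8 = 37/4
Median = 10
Freq: {20: 1, 2: 1, 11: 2, 6: 1, 4: 1, 10: 2}
Mode: [10, 11]

Mean=37/4, Median=10, Mode=[10, 11]


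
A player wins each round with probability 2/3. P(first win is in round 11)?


Geometric: P(X=11) = (1-p)^(k-1)×p = (1/3)^10×2/3 = 2/177147

P(X=11) = 2/177147 ≈ 0.00%


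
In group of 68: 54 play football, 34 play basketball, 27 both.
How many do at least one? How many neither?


|A∪B| = 54+34-27 = 61
Neither = 68-61 = 7

At least one: 61; Neither: 7


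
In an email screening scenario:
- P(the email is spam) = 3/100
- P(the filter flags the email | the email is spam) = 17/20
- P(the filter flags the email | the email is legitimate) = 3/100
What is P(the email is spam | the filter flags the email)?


Using Bayes' theorem:
P(A|B) = P(B|A)·P(A) / P(B)

P(the filter flags the email) = 17/20 × 3/100 + 3/100 × 97/100
= 51/2000 + 291/10000 = 273/5000

P(the email is spam|the filter flags the email) = (51/2000) / (273/5000) = 85/182

P(the email is spam|the filter flags the email) = 85/182 ≈ 46.70%


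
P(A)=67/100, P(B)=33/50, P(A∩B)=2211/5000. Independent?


P(A)×P(B) = 2211/5000
P(A∩B) = 2211/5000
Equal ✓ → Independent

Yes, independent


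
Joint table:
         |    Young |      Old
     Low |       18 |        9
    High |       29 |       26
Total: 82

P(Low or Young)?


P(Low∨Young) = P(Low) + P(Young) - P(Low∧Young)
= (27 + 47 - 18)/82 = 56/82 = 28/41

P = 28/41 ≈ 68.29%


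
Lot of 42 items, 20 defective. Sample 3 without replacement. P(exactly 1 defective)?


Hypergeometric: C(20,1)×C(22,2)/C(42,3)
= 20×231/11480 = 33/82

P(X=1) = 33/82 ≈ 40.24%


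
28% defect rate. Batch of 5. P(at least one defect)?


P(all good) = (18/25)^5 = 1889568/9765625
P(≥1 defect) = 7876057/9765625

P = 7876057/9765625 ≈ 80.65%


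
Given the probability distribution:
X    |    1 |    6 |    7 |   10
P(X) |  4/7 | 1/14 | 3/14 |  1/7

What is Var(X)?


E[X] = 55/14
E[X²] = 391/14
Var(X) = E[X²] - (E[X])² = 391/14 - 3025/196 = 2449/196

Var(X) = 2449/196 ≈ 12.4949


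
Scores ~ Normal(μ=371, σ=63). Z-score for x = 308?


z = (x - μ)/σ = (308 - 371)/63 = -1.0

z = -1.0


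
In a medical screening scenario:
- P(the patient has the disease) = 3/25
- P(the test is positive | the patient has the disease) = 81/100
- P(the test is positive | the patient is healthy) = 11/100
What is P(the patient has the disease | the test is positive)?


Using Bayes' theorem:
P(A|B) = P(B|A)·P(A) / P(B)

P(the test is positive) = 81/100 × 3/25 + 11/100 × 22/25
= 243/2500 + 121/1250 = 97/500

P(the patient has the disease|the test is positive) = (243/2500) / (97/500) = 243/485

P(the patient has the disease|the test is positive) = 243/485 ≈ 50.10%


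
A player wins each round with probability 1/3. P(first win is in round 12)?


Geometric: P(X=12) = (1-p)^(k-1)×p = (2/3)^11×1/3 = 2048/531441

P(X=12) = 2048/531441 ≈ 0.39%


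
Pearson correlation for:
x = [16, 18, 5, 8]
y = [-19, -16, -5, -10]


n=4, Σx=47, Σy=-50, Σxy=-697, Σx²=669, Σy²=742
r = (4×(-697) - 47×(-50))/√((4×669 - 47²)(4×742 - (-50)²))
= -438/√(467×468) = -438/√218556 ≈ -438/467.4997 ≈ -0.9369

r ≈ -0.9369


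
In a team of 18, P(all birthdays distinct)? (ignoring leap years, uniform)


P(all different) = Π(365-i)/365 for i=0..17
= (365/365)×(364/365)×...×(348/365)
= 0.653089

P ≈ 0.6531 ≈ 65.31%


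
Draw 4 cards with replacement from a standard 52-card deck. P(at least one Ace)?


P(not a Ace) = 48/52 = 12/13
P(none in 4 draws) = (12/13)^4 = 20736/28561
P(≥1 Ace) = 1 - 20736/28561 = 7825/28561

P = 7825/28561 ≈ 27.40%


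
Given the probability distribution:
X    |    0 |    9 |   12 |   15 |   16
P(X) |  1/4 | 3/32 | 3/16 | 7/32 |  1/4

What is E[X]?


E[X] = Σ x·P(X=x)
= (0)×(1/4) + (9)×(3/32) + (12)×(3/16) + (15)×(7/32) + (16)×(1/4)
= 83/8

E[X] = 83/8


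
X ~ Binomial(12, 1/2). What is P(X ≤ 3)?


P(X ≤ 3) = Σ P(X=i) for i=0..3
P(X=0) = 1/4096
P(X=1) = 3/1024
P(X=2) = 33/2048
P(X=3) = 55/1024
Sum = 299/4096

P(X ≤ 3) = 299/4096 ≈ 7.30%


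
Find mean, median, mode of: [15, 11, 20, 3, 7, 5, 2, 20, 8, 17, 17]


Sorted: [2, 3, 5, 7, 8, 11, 15, 17, 17, 20, 20]
Mean = 125/11
Median = 11
Freq: {15: 1, 11: 1, 20: 2, 3: 1, 7: 1, 5: 1, 2: 1, 8: 1, 17: 2}
Mode: [17, 20]

Mean=125/11, Median=11, Mode=[17, 20]


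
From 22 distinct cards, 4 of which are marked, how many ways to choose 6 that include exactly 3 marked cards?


Choose 3 of the 4 marked cards and 3 of the other 18 cards:
C(4,3)×C(18,3) = 4×816 = 3264

3264


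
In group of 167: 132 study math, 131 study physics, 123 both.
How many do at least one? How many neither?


|A∪B| = 132+131-123 = 140
Neither = 167-140 = 27

At least one: 140; Neither: 27


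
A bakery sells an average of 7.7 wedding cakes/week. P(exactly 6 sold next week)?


Poisson(λ=7.7): P(X=6) = e^(-λ)×λ^k/k!
= e^(-7.7) × 7.7^6 / 6!
≈ 0.0004528271829 × 208422.380089 / 720 ≈ 0.131082

P(X=6) ≈ 0.131082 ≈ 13.11%


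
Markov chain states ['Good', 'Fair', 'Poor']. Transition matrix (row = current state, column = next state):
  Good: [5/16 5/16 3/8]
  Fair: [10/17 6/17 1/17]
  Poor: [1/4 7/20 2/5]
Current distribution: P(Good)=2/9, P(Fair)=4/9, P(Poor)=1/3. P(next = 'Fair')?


P(next=Fair) = Σᵢ P(now=i)×P(i→Fair)
= 2/9×5/16 + 4/9×6/17 + 1/3×7/20
= 5/72 + 8/51 + 7/60 = 2099/6120

P = 2099/6120 ≈ 0.3430


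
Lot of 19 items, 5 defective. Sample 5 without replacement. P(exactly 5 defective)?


Hypergeometric: C(5,5)×C(14,0)/C(19,5)
= 1×1/11628 = 1/11628

P(X=5) = 1/11628 ≈ 0.01%


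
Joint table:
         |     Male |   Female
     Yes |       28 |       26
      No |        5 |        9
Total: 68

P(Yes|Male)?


P(Yes|Male) = 28/(28+5) = 28/33

P = 28/33 ≈ 84.85%


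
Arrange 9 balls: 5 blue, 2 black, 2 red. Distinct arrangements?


9!/(5!×2!×2!) = 756

756


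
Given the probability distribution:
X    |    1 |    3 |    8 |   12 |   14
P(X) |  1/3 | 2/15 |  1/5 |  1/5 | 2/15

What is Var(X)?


E[X] = 33/5
E[X²] = 1039/15
Var(X) = E[X²] - (E[X])² = 1039/15 - 1089/25 = 1928/75

Var(X) = 1928/75 ≈ 25.7067


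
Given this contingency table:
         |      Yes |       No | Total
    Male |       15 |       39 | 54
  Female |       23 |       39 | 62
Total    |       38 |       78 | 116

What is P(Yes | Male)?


P(Yes | Male) = 15/(15+39) = 15/54 = 5/18

P(Yes|Male) = 5/18 ≈ 27.78%


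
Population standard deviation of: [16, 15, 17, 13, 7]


Mean = 68/5
  (16-68/5)²=144/25
  (15-68/5)²=49/25
  (17-68/5)²=289/25
  (13-68/5)²=9/25
  (7-68/5)²=1089/25
Σ(x-μ)² = 316/5
σ² = (316/5)/5 = 316/25

σ = √(316/25) ≈ 3.5553


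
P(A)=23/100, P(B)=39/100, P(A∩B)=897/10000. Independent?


P(A)×P(B) = 897/10000
P(A∩B) = 897/10000
Equal ✓ → Independent

Yes, independent


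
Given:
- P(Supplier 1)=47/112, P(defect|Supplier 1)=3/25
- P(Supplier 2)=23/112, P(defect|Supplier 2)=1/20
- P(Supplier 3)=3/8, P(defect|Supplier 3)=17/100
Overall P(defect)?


P(B) = Σ P(B|Aᵢ)×P(Aᵢ)
  3/25×47/112 = 141/2800
  1/20×23/112 = 23/2240
  17/100×3/8 = 51/800
Sum = 199/1600

P(defect) = 199/1600 ≈ 12.44%


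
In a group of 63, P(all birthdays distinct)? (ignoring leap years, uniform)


P(all different) = Π(365-i)/365 for i=0..62
= (365/365)×(364/365)×...×(303/365)
= 0.003396

P ≈ 0.0034 ≈ 0.34%


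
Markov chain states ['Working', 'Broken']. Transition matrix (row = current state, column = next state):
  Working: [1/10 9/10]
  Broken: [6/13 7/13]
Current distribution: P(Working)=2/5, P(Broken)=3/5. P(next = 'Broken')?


P(next=Broken) = Σᵢ P(now=i)×P(i→Broken)
= 2/5×9/10 + 3/5×7/13
= 9/25 + 21/65 = 222/325

P = 222/325 ≈ 0.6831


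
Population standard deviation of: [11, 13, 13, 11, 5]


Mean = 53/5
  (11-53/5)²=4/25
  (13-53/5)²=144/25
  (13-53/5)²=144/25
  (11-53/5)²=4/25
  (5-53/5)²=784/25
Σ(x-μ)² = 216/5
σ² = (216/5)/5 = 216/25

σ = √(216/25) ≈ 2.9394


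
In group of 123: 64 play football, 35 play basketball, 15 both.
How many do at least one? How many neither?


|A∪B| = 64+35-15 = 84
Neither = 123-84 = 39

At least one: 84; Neither: 39


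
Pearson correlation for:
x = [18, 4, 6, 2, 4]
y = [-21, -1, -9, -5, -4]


n=5, Σx=34, Σy=-40, Σxy=-462, Σx²=396, Σy²=564
r = (5×(-462) - 34×(-40))/√((5×396 - 34²)(5×564 - (-40)²))
= -950/√(824×1220) = -950/√1005280 ≈ -950/1002.6365 ≈ -0.9475

r ≈ -0.9475


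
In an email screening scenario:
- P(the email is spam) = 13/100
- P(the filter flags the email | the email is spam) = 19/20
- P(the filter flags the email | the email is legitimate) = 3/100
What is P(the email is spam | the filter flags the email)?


Using Bayes' theorem:
P(A|B) = P(B|A)·P(A) / P(B)

P(the filter flags the email) = 19/20 × 13/100 + 3/100 × 87/100
= 247/2000 + 261/10000 = 187/1250

P(the email is spam|the filter flags the email) = (247/2000) / (187/1250) = 1235/1496

P(the email is spam|the filter flags the email) = 1235/1496 ≈ 82.55%


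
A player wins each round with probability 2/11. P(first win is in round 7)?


Geometric: P(X=7) = (1-p)^(k-1)×p = (9/11)^6×2/11 = 1062882/19487171

P(X=7) = 1062882/19487171 ≈ 5.45%


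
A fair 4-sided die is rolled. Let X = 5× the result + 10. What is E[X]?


E[die] = (1+4)/2 = 5/2
E[X] = 5×5/2 + 10 = 45/2

E[X] = 45/2


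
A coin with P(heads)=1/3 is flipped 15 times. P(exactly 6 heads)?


Binomial: P(X=6) = C(15,6)×p^6×(1-p)^9
= 5005 × 1/729 × 512/19683 = 2562560/14348907

P(X=6) = 2562560/14348907 ≈ 17.86%


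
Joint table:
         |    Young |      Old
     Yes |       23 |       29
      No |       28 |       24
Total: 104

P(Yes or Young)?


P(Yes∨Young) = P(Yes) + P(Young) - P(Yes∧Young)
= (52 + 51 - 23)/104 = 80/104 = 10/13

P = 10/13 ≈ 76.92%


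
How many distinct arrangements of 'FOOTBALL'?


Letters: 8, freq: {'F': 1, 'O': 2, 'T': 1, 'B': 1, 'A': 1, 'L': 2}
8!/(1!×2!×1!×1!×1!×2!) = 40320/4 = 10080

10080


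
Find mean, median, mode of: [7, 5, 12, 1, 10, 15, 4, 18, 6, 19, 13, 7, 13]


Sorted: [1, 4, 5, 6, 7, 7, 10, 12, 13, 13, 15, 18, 19]
Mean = 130/13 = 10
Median = 10
Freq: {7: 2, 5: 1, 12: 1, 1: 1, 10: 1, 15: 1, 4: 1, 18: 1, 6: 1, 19: 1, 13: 2}
Mode: [7, 13]

Mean=10, Median=10, Mode=[7, 13]


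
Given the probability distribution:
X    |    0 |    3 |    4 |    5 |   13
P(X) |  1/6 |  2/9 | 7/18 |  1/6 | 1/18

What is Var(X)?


E[X] = 34/9
E[X²] = 196/9
Var(X) = E[X²] - (E[X])² = 196/9 - 1156/81 = 608/81

Var(X) = 608/81 ≈ 7.5062


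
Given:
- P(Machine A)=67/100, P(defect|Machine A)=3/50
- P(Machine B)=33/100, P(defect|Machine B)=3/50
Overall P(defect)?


P(B) = Σ P(B|Aᵢ)×P(Aᵢ)
  3/50×67/100 = 201/5000
  3/50×33/100 = 99/5000
Sum = 3/50

P(defect) = 3/50 ≈ 6.00%


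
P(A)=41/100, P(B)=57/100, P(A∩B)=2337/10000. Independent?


P(A)×P(B) = 2337/10000
P(A∩B) = 2337/10000
Equal ✓ → Independent

Yes, independent


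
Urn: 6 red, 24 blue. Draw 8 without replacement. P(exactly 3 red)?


Hypergeometric: C(6,3)×C(24,5)/C(30,8)
= 20×42504/5852925 = 2464/16965

P(X=3) = 2464/16965 ≈ 14.52%


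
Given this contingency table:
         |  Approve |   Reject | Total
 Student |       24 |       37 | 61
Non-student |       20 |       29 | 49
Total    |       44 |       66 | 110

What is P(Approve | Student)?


P(Approve | Student) = 24/(24+37) = 24/61

P(Approve|Student) = 24/61 ≈ 39.34%


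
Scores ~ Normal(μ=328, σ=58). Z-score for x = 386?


z = (x - μ)/σ = (386 - 328)/58 = 1.0

z = 1.0


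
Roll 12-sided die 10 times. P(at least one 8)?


P(no 8)^10 = (11/12)^10 = 25937424601/61917364224
P(≥1) = 1 - 25937424601/61917364224 = 35979939623/61917364224

P = 35979939623/61917364224 ≈ 58.11%


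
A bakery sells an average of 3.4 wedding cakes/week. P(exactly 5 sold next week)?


Poisson(λ=3.4): P(X=5) = e^(-λ)×λ^k/k!
= e^(-3.4) × 3.4^5 / 5!
≈ 0.03337326996 × 454.35424 / 120 ≈ 0.126361

P(X=5) ≈ 0.126361 ≈ 12.64%


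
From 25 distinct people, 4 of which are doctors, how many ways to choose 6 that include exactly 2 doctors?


Choose 2 of the 4 doctors and 4 of the other 21 people:
C(4,2)×C(21,4) = 6×5985 = 35910

35910


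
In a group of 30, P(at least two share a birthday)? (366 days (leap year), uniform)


P(all different) = Π(366-i)/366 for i=0..29
= 0.294697
P(match) = 1 - 0.294697 = 0.705303

P ≈ 0.7053 ≈ 70.53%


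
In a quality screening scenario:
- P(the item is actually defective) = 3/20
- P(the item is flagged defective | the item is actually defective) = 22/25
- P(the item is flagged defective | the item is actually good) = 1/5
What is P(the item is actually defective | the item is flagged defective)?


Using Bayes' theorem:
P(A|B) = P(B|A)·P(A) / P(B)

P(the item is flagged defective) = 22/25 × 3/20 + 1/5 × 17/20
= 33/250 + 17/100 = 151/500

P(the item is actually defective|the item is flagged defective) = (33/250) / (151/500) = 66/151

P(the item is actually defective|the item is flagged defective) = 66/151 ≈ 43.71%


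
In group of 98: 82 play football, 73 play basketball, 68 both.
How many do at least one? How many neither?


|A∪B| = 82+73-68 = 87
Neither = 98-87 = 11

At least one: 87; Neither: 11


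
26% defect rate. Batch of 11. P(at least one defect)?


P(all good) = (37/50)^11 = 177917621779460413/4882812500000000000
P(≥1 defect) = 4704894878220539587/4882812500000000000

P = 4704894878220539587/4882812500000000000 ≈ 96.36%


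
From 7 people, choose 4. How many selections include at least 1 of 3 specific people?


Complement: C(7,4) - C(4,4) = 35 - 1 = 34

34


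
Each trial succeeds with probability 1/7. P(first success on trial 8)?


Geometric: P(X=8) = (1-p)^(k-1)×p = (6/7)^7×1/7 = 279936/5764801

P(X=8) = 279936/5764801 ≈ 4.86%


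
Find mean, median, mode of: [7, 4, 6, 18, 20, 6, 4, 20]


Sorted: [4, 4, 6, 6, 7, 18, 20, 20]
Mean = 85/8
Median = 13/2
Freq: {7: 1, 4: 2, 6: 2, 18: 1, 20: 2}
Mode: [4, 6, 20]

Mean=85/8, Median=13/2, Mode=[4, 6, 20]


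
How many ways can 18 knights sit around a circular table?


Circular arrangements of 18 distinct objects: fix one position to break rotational symmetry.
(n-1)! = 17! = 355687428096000

355687428096000


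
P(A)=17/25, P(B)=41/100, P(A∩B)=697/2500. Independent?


P(A)×P(B) = 697/2500
P(A∩B) = 697/2500
Equal ✓ → Independent

Yes, independent


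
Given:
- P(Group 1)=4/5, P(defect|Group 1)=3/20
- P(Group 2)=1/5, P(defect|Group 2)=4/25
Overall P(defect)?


P(B) = Σ P(B|Aᵢ)×P(Aᵢ)
  3/20×4/5 = 3/25
  4/25×1/5 = 4/125
Sum = 19/125

P(defect) = 19/125 ≈ 15.20%


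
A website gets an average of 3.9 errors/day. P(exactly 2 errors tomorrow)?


Poisson(λ=3.9): P(X=2) = e^(-λ)×λ^k/k!
= e^(-3.9) × 3.9^2 / 2!
≈ 0.02024191145 × 15.21 / 2 ≈ 0.153940

P(X=2) ≈ 0.153940 ≈ 15.39%


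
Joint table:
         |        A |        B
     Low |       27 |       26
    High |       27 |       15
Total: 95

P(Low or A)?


P(Low∨A) = P(Low) + P(A) - P(Low∧A)
= (53 + 54 - 27)/95 = 80/95 = 16/19

P = 16/19 ≈ 84.21%


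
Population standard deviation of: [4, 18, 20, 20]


Mean = 62/4 = 31/2
  (4-31/2)²=529/4
  (18-31/2)²=25/4
  (20-31/2)²=81/4
  (20-31/2)²=81/4
Σ(x-μ)² = 179
σ² = 179/4

σ = √(179/4) ≈ 6.6895


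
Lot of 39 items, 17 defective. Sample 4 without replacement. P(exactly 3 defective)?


Hypergeometric: C(17,3)×C(22,1)/C(39,4)
= 680×22/82251 = 14960/82251

P(X=3) = 14960/82251 ≈ 18.19%


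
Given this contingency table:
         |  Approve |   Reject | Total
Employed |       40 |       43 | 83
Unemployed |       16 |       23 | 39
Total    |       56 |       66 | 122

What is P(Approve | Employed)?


P(Approve | Employed) = 40/(40+43) = 40/83

P(Approve|Employed) = 40/83 ≈ 48.19%


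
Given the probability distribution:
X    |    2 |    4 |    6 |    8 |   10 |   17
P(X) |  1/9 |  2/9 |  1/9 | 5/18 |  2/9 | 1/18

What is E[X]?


E[X] = Σ x·P(X=x)
= (2)×(1/9) + (4)×(2/9) + (6)×(1/9) + (8)×(5/18) + (10)×(2/9) + (17)×(1/18)
= 43/6

E[X] = 43/6


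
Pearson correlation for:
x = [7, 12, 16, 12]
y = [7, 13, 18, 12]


n=4, Σx=47, Σy=50, Σxy=637, Σx²=593, Σy²=686
r = (4×637 - 47×50)/√((4×593 - 47²)(4×686 - 50²))
= 198/√(163×244) = 198/√39772 ≈ 198/199.4292 ≈ 0.9928

r ≈ 0.9928


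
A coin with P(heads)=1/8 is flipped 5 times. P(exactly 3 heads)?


Binomial: P(X=3) = C(5,3)×p^3×(1-p)^2
= 10 × 1/512 × 49/64 = 245/16384

P(X=3) = 245/16384 ≈ 1.50%


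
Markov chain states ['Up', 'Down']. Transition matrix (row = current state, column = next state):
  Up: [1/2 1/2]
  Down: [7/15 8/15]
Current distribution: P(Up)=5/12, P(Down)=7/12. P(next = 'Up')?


P(next=Up) = Σᵢ P(now=i)×P(i→Up)
= 5/12×1/2 + 7/12×7/15
= 5/24 + 49/180 = 173/360

P = 173/360 ≈ 0.4806


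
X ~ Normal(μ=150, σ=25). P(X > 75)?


z = (75-150)/25 = -3.0
P(X > 75) = 1 - P(Z ≤ -3.0) = 1 - 0.0013 = 0.9987

P(X > 75) ≈ 0.9987


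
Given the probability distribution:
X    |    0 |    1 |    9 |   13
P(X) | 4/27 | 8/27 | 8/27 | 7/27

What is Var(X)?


E[X] = 19/3
E[X²] = 613/9
Var(X) = E[X²] - (E[X])² = 613/9 - 361/9 = 28

Var(X) = 28 ≈ 28.0000


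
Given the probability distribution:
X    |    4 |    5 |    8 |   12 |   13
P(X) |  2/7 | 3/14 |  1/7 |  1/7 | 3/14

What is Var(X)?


E[X] = 55/7
E[X²] = 531/7
Var(X) = E[X²] - (E[X])² = 531/7 - 3025/49 = 692/49

Var(X) = 692/49 ≈ 14.1224


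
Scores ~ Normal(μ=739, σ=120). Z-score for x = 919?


z = (x - μ)/σ = (919 - 739)/120 = 1.5

z = 1.5


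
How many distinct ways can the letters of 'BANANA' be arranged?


Letters: 6, freq: {'B': 1, 'A': 3, 'N': 2}
6!/(1!×3!×2!) = 720/12 = 60

60


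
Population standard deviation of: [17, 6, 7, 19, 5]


Mean = 54/5
  (17-54/5)²=961/25
  (6-54/5)²=576/25
  (7-54/5)²=361/25
  (19-54/5)²=1681/25
  (5-54/5)²=841/25
Σ(x-μ)² = 884/5
σ² = (884/5)/5 = 884/25

σ = √(884/25) ≈ 5.9464


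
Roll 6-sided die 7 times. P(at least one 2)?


P(no 2)^7 = (5/6)^7 = 78125/279936
P(≥1) = 1 - 78125/279936 = 201811/279936

P = 201811/279936 ≈ 72.09%


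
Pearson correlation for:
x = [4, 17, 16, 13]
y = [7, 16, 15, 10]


n=4, Σx=50, Σy=48, Σxy=670, Σx²=730, Σy²=630
r = (4×670 - 50×48)/√((4×730 - 50²)(4×630 - 48²))
= 280/√(420×216) = 280/√90720 ≈ 280/301.1976 ≈ 0.9296

r ≈ 0.9296


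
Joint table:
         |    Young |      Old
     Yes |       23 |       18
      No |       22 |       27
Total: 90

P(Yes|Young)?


P(Yes|Young) = 23/(23+22) = 23/45

P = 23/45 ≈ 51.11%


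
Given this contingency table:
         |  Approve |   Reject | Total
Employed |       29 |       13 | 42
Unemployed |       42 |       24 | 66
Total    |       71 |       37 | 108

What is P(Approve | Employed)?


P(Approve | Employed) = 29/(29+13) = 29/42

P(Approve|Employed) = 29/42 ≈ 69.05%


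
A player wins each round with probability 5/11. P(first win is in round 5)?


Geometric: P(X=5) = (1-p)^(k-1)×p = (6/11)^4×5/11 = 6480/161051

P(X=5) = 6480/161051 ≈ 4.02%


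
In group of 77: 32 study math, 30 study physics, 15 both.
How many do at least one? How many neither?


|A∪B| = 32+30-15 = 47
Neither = 77-47 = 30

At least one: 47; Neither: 30


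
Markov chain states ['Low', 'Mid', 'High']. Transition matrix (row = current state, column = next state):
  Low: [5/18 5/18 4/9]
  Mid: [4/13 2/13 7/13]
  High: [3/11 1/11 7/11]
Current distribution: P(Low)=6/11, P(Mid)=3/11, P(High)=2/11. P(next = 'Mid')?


P(next=Mid) = Σᵢ P(now=i)×P(i→Mid)
= 6/11×5/18 + 3/11×2/13 + 2/11×1/11
= 5/33 + 6/143 + 2/121 = 991/4719

P = 991/4719 ≈ 0.2100


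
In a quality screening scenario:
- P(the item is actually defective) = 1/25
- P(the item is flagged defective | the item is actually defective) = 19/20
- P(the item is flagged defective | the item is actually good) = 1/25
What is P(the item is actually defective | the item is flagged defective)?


Using Bayes' theorem:
P(A|B) = P(B|A)·P(A) / P(B)

P(the item is flagged defective) = 19/20 × 1/25 + 1/25 × 24/25
= 19/500 + 24/625 = 191/2500

P(the item is actually defective|the item is flagged defective) = (19/500) / (191/2500) = 95/191

P(the item is actually defective|the item is flagged defective) = 95/191 ≈ 49.74%


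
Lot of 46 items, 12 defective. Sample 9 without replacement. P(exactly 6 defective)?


Hypergeometric: C(12,6)×C(34,3)/C(46,9)
= 924×5984/1101716330 = 251328/50078015

P(X=6) = 251328/50078015 ≈ 0.50%


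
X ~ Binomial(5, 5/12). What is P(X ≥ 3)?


P(X ≥ 3) = Σ P(X=i) for i=3..5
P(X=3) = 30625/124416
P(X=4) = 21875/248832
P(X=5) = 3125/248832
Sum = 14375/41472

P(X ≥ 3) = 14375/41472 ≈ 34.66%


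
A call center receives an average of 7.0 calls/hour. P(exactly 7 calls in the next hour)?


Poisson(λ=7.0): P(X=7) = e^(-λ)×λ^k/k!
= e^(-7.0) × 7.0^7 / 7!
≈ 0.0009118819656 × 823543 / 5040 ≈ 0.149003

P(X=7) ≈ 0.149003 ≈ 14.90%


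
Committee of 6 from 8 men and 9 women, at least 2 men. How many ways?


Count by #men:
  2M,4W: C(8,2)×C(9,4)=3528
  3M,3W: C(8,3)×C(9,3)=4704
  4M,2W: C(8,4)×C(9,2)=2520
  5M,1W: C(8,5)×C(9,1)=504
  6M,0W: C(8,6)×C(9,0)=28
Total = 11284

11284


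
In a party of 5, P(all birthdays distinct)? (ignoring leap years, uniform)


P(all different) = Π(365-i)/365 for i=0..4
= (365/365)×(364/365)×...×(361/365)
= 0.972864

P ≈ 0.9729 ≈ 97.29%


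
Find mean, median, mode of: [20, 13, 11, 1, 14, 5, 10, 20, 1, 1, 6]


Sorted: [1, 1, 1, 5, 6, 10, 11, 13, 14, 20, 20]
Mean = 102/11
Median = 10
Freq: {20: 2, 13: 1, 11: 1, 1: 3, 14: 1, 5: 1, 10: 1, 6: 1}
Mode: [1]

Mean=102/11, Median=10, Mode=1


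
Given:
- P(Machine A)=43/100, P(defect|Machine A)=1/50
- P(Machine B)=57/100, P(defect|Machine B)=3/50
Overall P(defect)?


P(B) = Σ P(B|Aᵢ)×P(Aᵢ)
  1/50×43/100 = 43/5000
  3/50×57/100 = 171/5000
Sum = 107/2500

P(defect) = 107/2500 ≈ 4.28%


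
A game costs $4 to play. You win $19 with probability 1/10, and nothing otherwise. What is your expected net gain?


E[gain] = (19-4)×1/10 + (-4)×9/10
= 3/2 - 18/5 = -21/10

Expected net gain = $-21/10 ≈ $-2.10


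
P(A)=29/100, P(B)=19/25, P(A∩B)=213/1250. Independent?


P(A)×P(B) = 551/2500
P(A∩B) = 213/1250
Not equal → NOT independent

No, not independent


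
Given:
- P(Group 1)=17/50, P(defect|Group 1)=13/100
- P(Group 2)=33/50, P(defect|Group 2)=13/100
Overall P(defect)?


P(B) = Σ P(B|Aᵢ)×P(Aᵢ)
  13/100×17/50 = 221/5000
  13/100×33/50 = 429/5000
Sum = 13/100

P(defect) = 13/100 ≈ 13.00%


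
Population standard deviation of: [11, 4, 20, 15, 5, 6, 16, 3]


Mean = 80/8 = 10
  (11-10)²=1
  (4-10)²=36
  (20-10)²=100
  (15-10)²=25
  (5-10)²=25
  (6-10)²=16
  (16-10)²=36
  (3-10)²=49
Σ(x-μ)² = 288
σ² = 288/8 = 36

σ = √(36) ≈ 6.0000


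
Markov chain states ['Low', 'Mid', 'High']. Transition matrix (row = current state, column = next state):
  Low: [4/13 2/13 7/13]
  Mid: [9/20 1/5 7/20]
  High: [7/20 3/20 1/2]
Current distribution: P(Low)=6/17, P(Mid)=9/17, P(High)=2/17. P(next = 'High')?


P(next=High) = Σᵢ P(now=i)×P(i→High)
= 6/17×7/13 + 9/17×7/20 + 2/17×1/2
= 42/221 + 63/340 + 1/17 = 1919/4420

P = 1919/4420 ≈ 0.4342


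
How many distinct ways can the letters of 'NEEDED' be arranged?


Letters: 6, freq: {'N': 1, 'E': 3, 'D': 2}
6!/(1!×3!×2!) = 720/12 = 60

60


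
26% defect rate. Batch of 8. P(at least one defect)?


P(all good) = (37/50)^8 = 3512479453921/39062500000000
P(≥1 defect) = 35550020546079/39062500000000

P = 35550020546079/39062500000000 ≈ 91.01%


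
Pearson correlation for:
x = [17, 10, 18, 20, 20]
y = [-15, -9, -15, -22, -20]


n=5, Σx=85, Σy=-81, Σxy=-1455, Σx²=1513, Σy²=1415
r = (5×(-1455) - 85×(-81))/√((5×1513 - 85²)(5×1415 - (-81)²))
= -390/√(340×514) = -390/√174760 ≈ -390/418.0431 ≈ -0.9329

r ≈ -0.9329


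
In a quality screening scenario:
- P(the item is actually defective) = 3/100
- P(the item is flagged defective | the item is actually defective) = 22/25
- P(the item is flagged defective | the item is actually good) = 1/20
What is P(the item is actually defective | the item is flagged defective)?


Using Bayes' theorem:
P(A|B) = P(B|A)·P(A) / P(B)

P(the item is flagged defective) = 22/25 × 3/100 + 1/20 × 97/100
= 33/1250 + 97/2000 = 749/10000

P(the item is actually defective|the item is flagged defective) = (33/1250) / (749/10000) = 264/749

P(the item is actually defective|the item is flagged defective) = 264/749 ≈ 35.25%


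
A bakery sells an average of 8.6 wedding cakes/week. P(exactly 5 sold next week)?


Poisson(λ=8.6): P(X=5) = e^(-λ)×λ^k/k!
= e^(-8.6) × 8.6^5 / 5!
≈ 0.0001841057937 × 47042.70176 / 120 ≈ 0.072174

P(X=5) ≈ 0.072174 ≈ 7.22%


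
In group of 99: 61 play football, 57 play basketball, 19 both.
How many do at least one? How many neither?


|A∪B| = 61+57-19 = 99
Neither = 99-99 = 0

At least one: 99; Neither: 0


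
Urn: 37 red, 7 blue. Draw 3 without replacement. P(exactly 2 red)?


Hypergeometric: C(37,2)×C(7,1)/C(44,3)
= 666×7/13244 = 333/946

P(X=2) = 333/946 ≈ 35.20%


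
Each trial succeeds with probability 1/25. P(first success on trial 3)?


Geometric: P(X=3) = (1-p)^(k-1)×p = (24/25)^2×1/25 = 576/15625

P(X=3) = 576/15625 ≈ 3.69%


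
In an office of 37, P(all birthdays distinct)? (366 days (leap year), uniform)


P(all different) = Π(366-i)/366 for i=0..36
= (366/366)×(365/366)×...×(330/366)
= 0.152077

P ≈ 0.1521 ≈ 15.21%


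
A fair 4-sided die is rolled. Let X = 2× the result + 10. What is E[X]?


E[die] = (1+4)/2 = 5/2
E[X] = 2×5/2 + 10 = 15

E[X] = 15


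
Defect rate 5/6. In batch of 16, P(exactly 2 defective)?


Binomial: P(X=2) = C(16,2)×p^2×(1-p)^14
= 120 × 25/36 × 1/78364164096 = 125/117546246144

P(X=2) = 125/117546246144 ≈ 0.00%


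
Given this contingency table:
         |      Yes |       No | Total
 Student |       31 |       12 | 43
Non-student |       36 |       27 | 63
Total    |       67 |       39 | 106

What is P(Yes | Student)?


P(Yes | Student) = 31/(31+12) = 31/43

P(Yes|Student) = 31/43 ≈ 72.09%


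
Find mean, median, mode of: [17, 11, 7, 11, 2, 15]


Sorted: [2, 7, 11, 11, 15, 17]
Mean = 63/6 = 21/2
Median = 11
Freq: {17: 1, 11: 2, 7: 1, 2: 1, 15: 1}
Mode: [11]

Mean=21/2, Median=11, Mode=11


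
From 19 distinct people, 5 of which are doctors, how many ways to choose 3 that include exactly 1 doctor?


Choose 1 of the 5 doctors and 2 of the other 14 people:
C(5,1)×C(14,2) = 5×91 = 455

455


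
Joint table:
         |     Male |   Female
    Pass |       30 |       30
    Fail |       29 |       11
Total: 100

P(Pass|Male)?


P(Pass|Male) = 30/(30+29) = 30/59

P = 30/59 ≈ 50.85%


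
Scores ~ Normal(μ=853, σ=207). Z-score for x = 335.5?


z = (x - μ)/σ = (335.5 - 853)/207 = -2.5

z = -2.5


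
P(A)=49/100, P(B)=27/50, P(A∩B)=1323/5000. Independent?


P(A)×P(B) = 1323/5000
P(A∩B) = 1323/5000
Equal ✓ → Independent

Yes, independent


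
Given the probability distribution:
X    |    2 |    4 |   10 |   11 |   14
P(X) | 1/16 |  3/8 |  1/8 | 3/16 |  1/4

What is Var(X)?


E[X] = 135/16
E[X²] = 1447/16
Var(X) = E[X²] - (E[X])² = 1447/16 - 18225/256 = 4927/256

Var(X) = 4927/256 ≈ 19.2461


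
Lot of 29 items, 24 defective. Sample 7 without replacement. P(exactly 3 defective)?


Hypergeometric: C(24,3)×C(5,4)/C(29,7)
= 2024×5/1560780 = 22/3393

P(X=3) = 22/3393 ≈ 0.65%


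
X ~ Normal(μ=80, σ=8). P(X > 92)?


z = (92-80)/8 = 1.5
P(X > 92) = 1 - P(Z ≤ 1.5) = 1 - 0.9332 = 0.0668

P(X > 92) ≈ 0.0668


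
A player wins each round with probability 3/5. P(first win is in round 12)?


Geometric: P(X=12) = (1-p)^(k-1)×p = (2/5)^11×3/5 = 6144/244140625

P(X=12) = 6144/244140625 ≈ 0.00%


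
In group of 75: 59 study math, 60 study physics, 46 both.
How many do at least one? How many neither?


|A∪B| = 59+60-46 = 73
Neither = 75-73 = 2

At least one: 73; Neither: 2


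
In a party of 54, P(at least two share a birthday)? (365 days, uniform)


P(all different) = Π(365-i)/365 for i=0..53
= 0.016123
P(match) = 1 - 0.016123 = 0.983877

P ≈ 0.9839 ≈ 98.39%


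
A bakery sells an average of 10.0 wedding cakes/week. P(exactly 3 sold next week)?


Poisson(λ=10.0): P(X=3) = e^(-λ)×λ^k/k!
= e^(-10.0) × 10.0^3 / 3!
≈ 4.539992976e-05 × 1000 / 6 ≈ 0.007567

P(X=3) ≈ 0.007567 ≈ 0.76%


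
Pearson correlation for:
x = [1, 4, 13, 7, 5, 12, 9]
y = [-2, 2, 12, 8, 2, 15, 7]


n=7, Σx=51, Σy=44, Σxy=471, Σx²=485, Σy²=494
r = (7×471 - 51×44)/√((7×485 - 51²)(7×494 - 44²))
= 1053/√(794×1522) = 1053/√1208468 ≈ 1053/1099.3034 ≈ 0.9579

r ≈ 0.9579


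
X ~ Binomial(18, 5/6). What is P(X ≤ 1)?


P(X ≤ 1) = Σ P(X=i) for i=0..1
P(X=0) = 1/101559956668416
P(X=1) = 5/5642219814912
Sum = 91/101559956668416

P(X ≤ 1) = 91/101559956668416 ≈ 0.00%


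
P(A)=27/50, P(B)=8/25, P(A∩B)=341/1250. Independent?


P(A)×P(B) = 108/625
P(A∩B) = 341/1250
Not equal → NOT independent

No, not independent


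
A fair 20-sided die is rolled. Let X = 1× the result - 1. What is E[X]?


E[die] = (1+20)/2 = 21/2
E[X] = 1×21/2 - 1 = 19/2

E[X] = 19/2


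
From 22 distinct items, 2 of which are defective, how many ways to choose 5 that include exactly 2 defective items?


Choose 2 of the 2 defective items and 3 of the other 20 items:
C(2,2)×C(20,3) = 1×1140 = 1140

1140


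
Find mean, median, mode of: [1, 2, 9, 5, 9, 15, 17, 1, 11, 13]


Sorted: [1, 1, 2, 5, 9, 9, 11, 13, 15, 17]
Mean = 83/10
Median = 9
Freq: {1: 2, 2: 1, 9: 2, 5: 1, 15: 1, 17: 1, 11: 1, 13: 1}
Mode: [1, 9]

Mean=83/10, Median=9, Mode=[1, 9]


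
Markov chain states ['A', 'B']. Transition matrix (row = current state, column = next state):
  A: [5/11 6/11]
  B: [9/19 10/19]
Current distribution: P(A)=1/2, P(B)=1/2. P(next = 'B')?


P(next=B) = Σᵢ P(now=i)×P(i→B)
= 1/2×6/11 + 1/2×10/19
= 3/11 + 5/19 = 112/209

P = 112/209 ≈ 0.5359


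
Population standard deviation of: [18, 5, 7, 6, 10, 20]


Mean = 66/6 = 11
  (18-11)²=49
  (5-11)²=36
  (7-11)²=16
  (6-11)²=25
  (10-11)²=1
  (20-11)²=81
Σ(x-μ)² = 208
σ² = 208/6 = 104/3

σ = √(104/3) ≈ 5.8878


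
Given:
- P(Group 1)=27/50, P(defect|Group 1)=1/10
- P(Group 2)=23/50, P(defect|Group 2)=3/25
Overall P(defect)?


P(B) = Σ P(B|Aᵢ)×P(Aᵢ)
  1/10×27/50 = 27/500
  3/25×23/50 = 69/1250
Sum = 273/2500

P(defect) = 273/2500 ≈ 10.92%


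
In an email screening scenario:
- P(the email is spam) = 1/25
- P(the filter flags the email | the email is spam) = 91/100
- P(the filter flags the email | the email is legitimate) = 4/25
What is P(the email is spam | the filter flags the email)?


Using Bayes' theorem:
P(A|B) = P(B|A)·P(A) / P(B)

P(the filter flags the email) = 91/100 × 1/25 + 4/25 × 24/25
= 91/2500 + 96/625 = 19/100

P(the email is spam|the filter flags the email) = (91/2500) / (19/100) = 91/475

P(the email is spam|the filter flags the email) = 91/475 ≈ 19.16%


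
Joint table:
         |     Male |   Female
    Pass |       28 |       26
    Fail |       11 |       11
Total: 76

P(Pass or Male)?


P(Pass∨Male) = P(Pass) + P(Male) - P(Pass∧Male)
= (54 + 39 - 28)/76 = 65/76

P = 65/76 ≈ 85.53%


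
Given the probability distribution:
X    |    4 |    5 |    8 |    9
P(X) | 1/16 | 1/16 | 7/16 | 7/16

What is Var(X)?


E[X] = 8
E[X²] = 66
Var(X) = E[X²] - (E[X])² = 66 - 64 = 2

Var(X) = 2 ≈ 2.0000


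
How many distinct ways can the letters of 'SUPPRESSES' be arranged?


Letters: 10, freq: {'S': 4, 'U': 1, 'P': 2, 'R': 1, 'E': 2}
10!/(4!×1!×2!×1!×2!) = 3628800/96 = 37800

37800


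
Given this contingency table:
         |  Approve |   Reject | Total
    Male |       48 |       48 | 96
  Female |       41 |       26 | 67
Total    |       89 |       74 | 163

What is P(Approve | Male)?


P(Approve | Male) = 48/(48+48) = 48/96 = 1/2

P(Approve|Male) = 1/2 ≈ 50.00%


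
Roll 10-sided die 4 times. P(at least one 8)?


P(no 8)^4 = (9/10)^4 = 6561/10000
P(≥1) = 1 - 6561/10000 = 3439/10000

P = 3439/10000 ≈ 34.39%


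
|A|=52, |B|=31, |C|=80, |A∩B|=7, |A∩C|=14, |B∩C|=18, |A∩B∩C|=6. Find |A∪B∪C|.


|A∪B∪C| = 52+31+80-7-14-18+6 = 130

|A∪B∪C| = 130


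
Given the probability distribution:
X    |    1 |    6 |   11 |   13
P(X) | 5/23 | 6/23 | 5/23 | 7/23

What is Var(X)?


E[X] = 187/23
E[X²] = 2009/23
Var(X) = E[X²] - (E[X])² = 2009/23 - 34969/529 = 11238/529

Var(X) = 11238/529 ≈ 21.2439


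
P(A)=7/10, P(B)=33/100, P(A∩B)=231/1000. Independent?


P(A)×P(B) = 231/1000
P(A∩B) = 231/1000
Equal ✓ → Independent

Yes, independent


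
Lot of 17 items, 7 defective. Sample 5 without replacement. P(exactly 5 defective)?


Hypergeometric: C(7,5)×C(10,0)/C(17,5)
= 21×1/6188 = 3/884

P(X=5) = 3/884 ≈ 0.34%


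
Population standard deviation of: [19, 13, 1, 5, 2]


Mean = 40/5 = 8
  (19-8)²=121
  (13-8)²=25
  (1-8)²=49
  (5-8)²=9
  (2-8)²=36
Σ(x-μ)² = 240
σ² = 240/5 = 48

σ = √(48) ≈ 6.9282


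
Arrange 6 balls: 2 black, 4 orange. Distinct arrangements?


6!/(2!×4!) = 15

15


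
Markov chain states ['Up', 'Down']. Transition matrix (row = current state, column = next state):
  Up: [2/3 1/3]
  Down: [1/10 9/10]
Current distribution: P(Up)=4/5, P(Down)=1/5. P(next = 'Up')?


P(next=Up) = Σᵢ P(now=i)×P(i→Up)
= 4/5×2/3 + 1/5×1/10
= 8/15 + 1/50 = 83/150

P = 83/150 ≈ 0.5533


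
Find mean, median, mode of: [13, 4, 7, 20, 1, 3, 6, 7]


Sorted: [1, 3, 4, 6, 7, 7, 13, 20]
Mean = 61/8
Median = 13/2
Freq: {13: 1, 4: 1, 7: 2, 20: 1, 1: 1, 3: 1, 6: 1}
Mode: [7]

Mean=61/8, Median=13/2, Mode=7


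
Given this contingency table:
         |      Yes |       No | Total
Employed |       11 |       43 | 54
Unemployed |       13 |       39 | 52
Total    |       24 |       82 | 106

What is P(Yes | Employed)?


P(Yes | Employed) = 11/(11+43) = 11/54

P(Yes|Employed) = 11/54 ≈ 20.37%


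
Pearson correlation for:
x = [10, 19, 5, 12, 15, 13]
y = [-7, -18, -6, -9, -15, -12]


n=6, Σx=74, Σy=-67, Σxy=-931, Σx²=1024, Σy²=859
r = (6×(-931) - 74×(-67))/√((6×1024 - 74²)(6×859 - (-67)²))
= -628/√(668×665) = -628/√444220 ≈ -628/666.4983 ≈ -0.9422

r ≈ -0.9422


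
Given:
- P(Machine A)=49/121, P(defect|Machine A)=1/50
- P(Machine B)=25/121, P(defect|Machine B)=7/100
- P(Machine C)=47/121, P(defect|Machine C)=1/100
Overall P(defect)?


P(B) = Σ P(B|Aᵢ)×P(Aᵢ)
  1/50×49/121 = 49/6050
  7/100×25/121 = 7/484
  1/100×47/121 = 47/12100
Sum = 16/605

P(defect) = 16/605 ≈ 2.64%


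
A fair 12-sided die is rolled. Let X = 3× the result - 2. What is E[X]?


E[die] = (1+12)/2 = 13/2
E[X] = 3×13/2 - 2 = 35/2

E[X] = 35/2


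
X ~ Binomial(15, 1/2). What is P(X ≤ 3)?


P(X ≤ 3) = Σ P(X=i) for i=0..3
P(X=0) = 1/32768
P(X=1) = 15/32768
P(X=2) = 105/32768
P(X=3) = 455/32768
Sum = 9/512

P(X ≤ 3) = 9/512 ≈ 1.76%


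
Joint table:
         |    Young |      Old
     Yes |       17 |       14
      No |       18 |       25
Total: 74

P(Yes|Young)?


P(Yes|Young) = 17/(17+18) = 17/35

P = 17/35 ≈ 48.57%


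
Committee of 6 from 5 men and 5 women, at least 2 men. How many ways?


Count by #men:
  2M,4W: C(5,2)×C(5,4)=50
  3M,3W: C(5,3)×C(5,3)=100
  4M,2W: C(5,4)×C(5,2)=50
  5M,1W: C(5,5)×C(5,1)=5
Total = 205

205


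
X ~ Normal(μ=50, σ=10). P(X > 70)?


z = (70-50)/10 = 2.0
P(X > 70) = 1 - P(Z ≤ 2.0) = 1 - 0.9772 = 0.0228

P(X > 70) ≈ 0.0228


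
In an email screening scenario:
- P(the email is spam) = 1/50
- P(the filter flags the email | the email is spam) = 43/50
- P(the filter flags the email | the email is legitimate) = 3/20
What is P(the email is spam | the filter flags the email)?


Using Bayes' theorem:
P(A|B) = P(B|A)·P(A) / P(B)

P(the filter flags the email) = 43/50 × 1/50 + 3/20 × 49/50
= 43/2500 + 147/1000 = 821/5000

P(the email is spam|the filter flags the email) = (43/2500) / (821/5000) = 86/821

P(the email is spam|the filter flags the email) = 86/821 ≈ 10.48%


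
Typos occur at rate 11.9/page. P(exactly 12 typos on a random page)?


Poisson(λ=11.9): P(X=12) = e^(-λ)×λ^k/k!
= e^(-11.9) × 11.9^12 / 12!
≈ 6.790404807e-06 × 8.06424171519e+12 / 479001600 ≈ 0.114320

P(X=12) ≈ 0.114320 ≈ 11.43%


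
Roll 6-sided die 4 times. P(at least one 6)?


P(no 6)^4 = (5/6)^4 = 625/1296
P(≥1) = 1 - 625/1296 = 671/1296

P = 671/1296 ≈ 51.77%


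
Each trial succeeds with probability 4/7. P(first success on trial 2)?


Geometric: P(X=2) = (1-p)^(k-1)×p = (3/7)^1×4/7 = 12/49

P(X=2) = 12/49 ≈ 24.49%


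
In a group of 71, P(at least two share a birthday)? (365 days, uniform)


P(all different) = Π(365-i)/365 for i=0..70
= 0.000679
P(match) = 1 - 0.000679 = 0.999321

P ≈ 0.9993 ≈ 99.93%


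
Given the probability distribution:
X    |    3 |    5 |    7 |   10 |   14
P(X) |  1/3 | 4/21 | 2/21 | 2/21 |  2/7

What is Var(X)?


E[X] = 53/7
E[X²] = 1637/21
Var(X) = E[X²] - (E[X])² = 1637/21 - 2809/49 = 3032/147

Var(X) = 3032/147 ≈ 20.6259


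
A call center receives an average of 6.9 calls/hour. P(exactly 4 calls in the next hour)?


Poisson(λ=6.9): P(X=4) = e^(-λ)×λ^k/k!
= e^(-6.9) × 6.9^4 / 4!
≈ 0.001007785429 × 2266.7121 / 24 ≈ 0.095182

P(X=4) ≈ 0.095182 ≈ 9.52%


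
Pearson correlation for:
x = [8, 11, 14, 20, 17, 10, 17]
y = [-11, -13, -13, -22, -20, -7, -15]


n=7, Σx=97, Σy=-101, Σxy=-1518, Σx²=1459, Σy²=1617
r = (7×(-1518) - 97×(-101))/√((7×1459 - 97²)(7×1617 - (-101)²))
= -829/√(804×1118) = -829/√898872 ≈ -829/948.0886 ≈ -0.8744

r ≈ -0.8744


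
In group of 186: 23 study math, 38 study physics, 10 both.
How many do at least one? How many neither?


|A∪B| = 23+38-10 = 51
Neither = 186-51 = 135

At least one: 51; Neither: 135
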